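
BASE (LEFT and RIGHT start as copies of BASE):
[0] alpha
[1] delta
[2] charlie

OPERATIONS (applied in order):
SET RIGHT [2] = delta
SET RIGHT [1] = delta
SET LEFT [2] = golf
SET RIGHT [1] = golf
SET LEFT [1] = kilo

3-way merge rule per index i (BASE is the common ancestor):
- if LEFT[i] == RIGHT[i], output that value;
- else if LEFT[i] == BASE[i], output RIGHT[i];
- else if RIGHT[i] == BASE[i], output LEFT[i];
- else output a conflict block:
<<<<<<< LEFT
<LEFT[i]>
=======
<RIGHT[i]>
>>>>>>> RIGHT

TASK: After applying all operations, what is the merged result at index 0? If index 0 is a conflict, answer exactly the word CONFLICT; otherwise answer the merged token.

Final LEFT:  [alpha, kilo, golf]
Final RIGHT: [alpha, golf, delta]
i=0: L=alpha R=alpha -> agree -> alpha
i=1: BASE=delta L=kilo R=golf all differ -> CONFLICT
i=2: BASE=charlie L=golf R=delta all differ -> CONFLICT
Index 0 -> alpha

Answer: alpha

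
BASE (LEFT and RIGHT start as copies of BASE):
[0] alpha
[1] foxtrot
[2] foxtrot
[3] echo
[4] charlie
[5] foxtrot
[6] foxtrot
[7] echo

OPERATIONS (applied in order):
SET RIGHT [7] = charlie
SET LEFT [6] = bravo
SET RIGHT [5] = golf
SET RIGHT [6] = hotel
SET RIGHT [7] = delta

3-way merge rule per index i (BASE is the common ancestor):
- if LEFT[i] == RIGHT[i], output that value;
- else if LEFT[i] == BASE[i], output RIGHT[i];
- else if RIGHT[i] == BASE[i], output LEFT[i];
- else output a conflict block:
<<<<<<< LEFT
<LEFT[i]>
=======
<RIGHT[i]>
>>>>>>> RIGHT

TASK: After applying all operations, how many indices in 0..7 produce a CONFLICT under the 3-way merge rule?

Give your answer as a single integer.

Final LEFT:  [alpha, foxtrot, foxtrot, echo, charlie, foxtrot, bravo, echo]
Final RIGHT: [alpha, foxtrot, foxtrot, echo, charlie, golf, hotel, delta]
i=0: L=alpha R=alpha -> agree -> alpha
i=1: L=foxtrot R=foxtrot -> agree -> foxtrot
i=2: L=foxtrot R=foxtrot -> agree -> foxtrot
i=3: L=echo R=echo -> agree -> echo
i=4: L=charlie R=charlie -> agree -> charlie
i=5: L=foxtrot=BASE, R=golf -> take RIGHT -> golf
i=6: BASE=foxtrot L=bravo R=hotel all differ -> CONFLICT
i=7: L=echo=BASE, R=delta -> take RIGHT -> delta
Conflict count: 1

Answer: 1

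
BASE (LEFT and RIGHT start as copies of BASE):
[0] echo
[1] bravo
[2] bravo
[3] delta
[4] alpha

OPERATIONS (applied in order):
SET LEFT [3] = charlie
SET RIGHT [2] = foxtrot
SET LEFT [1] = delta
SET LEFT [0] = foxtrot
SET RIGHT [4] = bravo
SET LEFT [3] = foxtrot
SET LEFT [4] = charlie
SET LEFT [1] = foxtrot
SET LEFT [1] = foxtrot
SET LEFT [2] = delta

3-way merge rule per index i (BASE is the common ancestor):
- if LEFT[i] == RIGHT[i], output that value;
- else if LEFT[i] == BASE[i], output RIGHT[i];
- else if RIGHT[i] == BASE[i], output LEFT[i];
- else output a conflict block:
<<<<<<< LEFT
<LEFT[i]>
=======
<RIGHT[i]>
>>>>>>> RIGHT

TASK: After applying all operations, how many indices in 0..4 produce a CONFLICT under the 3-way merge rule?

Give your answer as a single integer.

Answer: 2

Derivation:
Final LEFT:  [foxtrot, foxtrot, delta, foxtrot, charlie]
Final RIGHT: [echo, bravo, foxtrot, delta, bravo]
i=0: L=foxtrot, R=echo=BASE -> take LEFT -> foxtrot
i=1: L=foxtrot, R=bravo=BASE -> take LEFT -> foxtrot
i=2: BASE=bravo L=delta R=foxtrot all differ -> CONFLICT
i=3: L=foxtrot, R=delta=BASE -> take LEFT -> foxtrot
i=4: BASE=alpha L=charlie R=bravo all differ -> CONFLICT
Conflict count: 2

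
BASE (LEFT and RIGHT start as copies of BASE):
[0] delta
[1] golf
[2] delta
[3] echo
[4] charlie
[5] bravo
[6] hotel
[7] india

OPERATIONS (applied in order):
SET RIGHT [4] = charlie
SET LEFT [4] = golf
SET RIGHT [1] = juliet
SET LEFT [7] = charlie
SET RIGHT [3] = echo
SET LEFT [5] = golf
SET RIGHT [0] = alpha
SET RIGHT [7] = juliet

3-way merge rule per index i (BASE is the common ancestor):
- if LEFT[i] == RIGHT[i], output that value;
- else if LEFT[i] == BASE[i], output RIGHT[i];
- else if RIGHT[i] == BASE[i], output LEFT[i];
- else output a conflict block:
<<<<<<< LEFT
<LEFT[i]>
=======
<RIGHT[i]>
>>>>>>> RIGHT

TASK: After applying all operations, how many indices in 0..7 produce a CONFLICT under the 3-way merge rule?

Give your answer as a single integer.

Answer: 1

Derivation:
Final LEFT:  [delta, golf, delta, echo, golf, golf, hotel, charlie]
Final RIGHT: [alpha, juliet, delta, echo, charlie, bravo, hotel, juliet]
i=0: L=delta=BASE, R=alpha -> take RIGHT -> alpha
i=1: L=golf=BASE, R=juliet -> take RIGHT -> juliet
i=2: L=delta R=delta -> agree -> delta
i=3: L=echo R=echo -> agree -> echo
i=4: L=golf, R=charlie=BASE -> take LEFT -> golf
i=5: L=golf, R=bravo=BASE -> take LEFT -> golf
i=6: L=hotel R=hotel -> agree -> hotel
i=7: BASE=india L=charlie R=juliet all differ -> CONFLICT
Conflict count: 1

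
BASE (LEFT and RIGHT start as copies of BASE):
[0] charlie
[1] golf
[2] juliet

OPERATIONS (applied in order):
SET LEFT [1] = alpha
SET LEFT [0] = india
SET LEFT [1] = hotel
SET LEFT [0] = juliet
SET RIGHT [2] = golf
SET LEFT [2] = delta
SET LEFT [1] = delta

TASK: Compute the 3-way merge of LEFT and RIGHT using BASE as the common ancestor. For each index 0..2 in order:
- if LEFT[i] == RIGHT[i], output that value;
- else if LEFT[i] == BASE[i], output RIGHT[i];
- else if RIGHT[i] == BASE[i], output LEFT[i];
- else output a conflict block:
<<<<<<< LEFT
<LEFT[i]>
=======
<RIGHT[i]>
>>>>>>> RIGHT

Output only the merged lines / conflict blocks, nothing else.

Answer: juliet
delta
<<<<<<< LEFT
delta
=======
golf
>>>>>>> RIGHT

Derivation:
Final LEFT:  [juliet, delta, delta]
Final RIGHT: [charlie, golf, golf]
i=0: L=juliet, R=charlie=BASE -> take LEFT -> juliet
i=1: L=delta, R=golf=BASE -> take LEFT -> delta
i=2: BASE=juliet L=delta R=golf all differ -> CONFLICT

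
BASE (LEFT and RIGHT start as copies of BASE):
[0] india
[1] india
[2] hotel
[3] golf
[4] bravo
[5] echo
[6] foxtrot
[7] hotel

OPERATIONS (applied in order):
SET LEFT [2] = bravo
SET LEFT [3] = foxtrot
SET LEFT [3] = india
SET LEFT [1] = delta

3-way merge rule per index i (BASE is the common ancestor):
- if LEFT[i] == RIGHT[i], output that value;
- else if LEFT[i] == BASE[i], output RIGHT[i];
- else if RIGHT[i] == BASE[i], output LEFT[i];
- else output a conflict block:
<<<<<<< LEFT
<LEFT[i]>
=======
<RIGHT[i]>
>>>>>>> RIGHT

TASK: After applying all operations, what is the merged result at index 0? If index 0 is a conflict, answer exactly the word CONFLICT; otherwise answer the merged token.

Final LEFT:  [india, delta, bravo, india, bravo, echo, foxtrot, hotel]
Final RIGHT: [india, india, hotel, golf, bravo, echo, foxtrot, hotel]
i=0: L=india R=india -> agree -> india
i=1: L=delta, R=india=BASE -> take LEFT -> delta
i=2: L=bravo, R=hotel=BASE -> take LEFT -> bravo
i=3: L=india, R=golf=BASE -> take LEFT -> india
i=4: L=bravo R=bravo -> agree -> bravo
i=5: L=echo R=echo -> agree -> echo
i=6: L=foxtrot R=foxtrot -> agree -> foxtrot
i=7: L=hotel R=hotel -> agree -> hotel
Index 0 -> india

Answer: india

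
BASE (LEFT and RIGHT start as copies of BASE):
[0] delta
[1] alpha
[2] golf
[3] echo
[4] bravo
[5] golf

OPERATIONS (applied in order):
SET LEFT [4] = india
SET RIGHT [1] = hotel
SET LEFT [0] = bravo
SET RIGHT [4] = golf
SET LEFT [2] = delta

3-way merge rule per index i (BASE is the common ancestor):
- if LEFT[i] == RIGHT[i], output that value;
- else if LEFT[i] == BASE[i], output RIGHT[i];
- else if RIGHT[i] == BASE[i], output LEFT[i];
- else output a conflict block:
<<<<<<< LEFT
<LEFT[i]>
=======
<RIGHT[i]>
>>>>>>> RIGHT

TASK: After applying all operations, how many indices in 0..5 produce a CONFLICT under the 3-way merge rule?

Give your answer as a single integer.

Answer: 1

Derivation:
Final LEFT:  [bravo, alpha, delta, echo, india, golf]
Final RIGHT: [delta, hotel, golf, echo, golf, golf]
i=0: L=bravo, R=delta=BASE -> take LEFT -> bravo
i=1: L=alpha=BASE, R=hotel -> take RIGHT -> hotel
i=2: L=delta, R=golf=BASE -> take LEFT -> delta
i=3: L=echo R=echo -> agree -> echo
i=4: BASE=bravo L=india R=golf all differ -> CONFLICT
i=5: L=golf R=golf -> agree -> golf
Conflict count: 1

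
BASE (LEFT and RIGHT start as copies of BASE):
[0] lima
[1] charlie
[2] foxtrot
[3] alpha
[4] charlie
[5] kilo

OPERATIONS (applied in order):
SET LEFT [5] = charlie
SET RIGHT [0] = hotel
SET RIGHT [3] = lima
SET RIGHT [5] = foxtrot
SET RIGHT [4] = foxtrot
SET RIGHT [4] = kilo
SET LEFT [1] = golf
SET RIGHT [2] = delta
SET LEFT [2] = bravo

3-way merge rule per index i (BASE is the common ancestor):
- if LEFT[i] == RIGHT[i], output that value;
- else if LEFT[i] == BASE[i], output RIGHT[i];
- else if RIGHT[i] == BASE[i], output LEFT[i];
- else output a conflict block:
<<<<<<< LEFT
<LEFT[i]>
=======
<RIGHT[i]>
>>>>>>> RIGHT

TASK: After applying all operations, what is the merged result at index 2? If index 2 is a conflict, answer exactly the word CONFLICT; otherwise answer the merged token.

Answer: CONFLICT

Derivation:
Final LEFT:  [lima, golf, bravo, alpha, charlie, charlie]
Final RIGHT: [hotel, charlie, delta, lima, kilo, foxtrot]
i=0: L=lima=BASE, R=hotel -> take RIGHT -> hotel
i=1: L=golf, R=charlie=BASE -> take LEFT -> golf
i=2: BASE=foxtrot L=bravo R=delta all differ -> CONFLICT
i=3: L=alpha=BASE, R=lima -> take RIGHT -> lima
i=4: L=charlie=BASE, R=kilo -> take RIGHT -> kilo
i=5: BASE=kilo L=charlie R=foxtrot all differ -> CONFLICT
Index 2 -> CONFLICT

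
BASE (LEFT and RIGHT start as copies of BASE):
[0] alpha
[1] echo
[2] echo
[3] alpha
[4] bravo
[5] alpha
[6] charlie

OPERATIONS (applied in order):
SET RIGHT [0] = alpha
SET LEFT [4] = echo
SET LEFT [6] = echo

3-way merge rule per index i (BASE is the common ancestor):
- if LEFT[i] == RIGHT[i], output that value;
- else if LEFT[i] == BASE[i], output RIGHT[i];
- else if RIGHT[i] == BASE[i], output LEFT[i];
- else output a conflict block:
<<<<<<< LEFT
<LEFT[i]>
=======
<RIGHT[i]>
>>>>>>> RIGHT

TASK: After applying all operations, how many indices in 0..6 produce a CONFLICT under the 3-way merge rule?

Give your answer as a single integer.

Answer: 0

Derivation:
Final LEFT:  [alpha, echo, echo, alpha, echo, alpha, echo]
Final RIGHT: [alpha, echo, echo, alpha, bravo, alpha, charlie]
i=0: L=alpha R=alpha -> agree -> alpha
i=1: L=echo R=echo -> agree -> echo
i=2: L=echo R=echo -> agree -> echo
i=3: L=alpha R=alpha -> agree -> alpha
i=4: L=echo, R=bravo=BASE -> take LEFT -> echo
i=5: L=alpha R=alpha -> agree -> alpha
i=6: L=echo, R=charlie=BASE -> take LEFT -> echo
Conflict count: 0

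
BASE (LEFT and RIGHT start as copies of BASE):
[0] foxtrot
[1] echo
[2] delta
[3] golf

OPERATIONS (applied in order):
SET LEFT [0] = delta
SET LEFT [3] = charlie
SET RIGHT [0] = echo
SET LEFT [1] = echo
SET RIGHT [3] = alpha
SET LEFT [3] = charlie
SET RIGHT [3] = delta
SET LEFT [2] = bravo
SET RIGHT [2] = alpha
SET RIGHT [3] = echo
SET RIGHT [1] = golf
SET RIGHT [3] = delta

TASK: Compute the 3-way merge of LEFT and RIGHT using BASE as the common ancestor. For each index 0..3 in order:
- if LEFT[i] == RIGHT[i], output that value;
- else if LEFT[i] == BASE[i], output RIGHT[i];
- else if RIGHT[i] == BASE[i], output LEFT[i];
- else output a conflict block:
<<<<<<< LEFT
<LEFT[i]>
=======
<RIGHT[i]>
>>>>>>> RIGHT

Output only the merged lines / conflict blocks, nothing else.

Answer: <<<<<<< LEFT
delta
=======
echo
>>>>>>> RIGHT
golf
<<<<<<< LEFT
bravo
=======
alpha
>>>>>>> RIGHT
<<<<<<< LEFT
charlie
=======
delta
>>>>>>> RIGHT

Derivation:
Final LEFT:  [delta, echo, bravo, charlie]
Final RIGHT: [echo, golf, alpha, delta]
i=0: BASE=foxtrot L=delta R=echo all differ -> CONFLICT
i=1: L=echo=BASE, R=golf -> take RIGHT -> golf
i=2: BASE=delta L=bravo R=alpha all differ -> CONFLICT
i=3: BASE=golf L=charlie R=delta all differ -> CONFLICT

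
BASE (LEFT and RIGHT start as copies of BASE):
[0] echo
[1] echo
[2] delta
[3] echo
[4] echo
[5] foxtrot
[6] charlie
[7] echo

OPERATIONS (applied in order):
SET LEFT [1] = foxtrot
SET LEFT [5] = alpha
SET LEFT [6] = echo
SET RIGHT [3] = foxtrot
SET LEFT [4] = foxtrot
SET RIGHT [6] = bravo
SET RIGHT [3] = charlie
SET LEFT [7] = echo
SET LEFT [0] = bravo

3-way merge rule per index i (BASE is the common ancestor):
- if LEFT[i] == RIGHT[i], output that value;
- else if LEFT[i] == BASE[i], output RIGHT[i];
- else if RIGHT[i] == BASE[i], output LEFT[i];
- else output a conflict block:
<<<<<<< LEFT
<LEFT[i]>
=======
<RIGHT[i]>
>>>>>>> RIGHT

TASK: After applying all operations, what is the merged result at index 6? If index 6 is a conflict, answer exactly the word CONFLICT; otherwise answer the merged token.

Final LEFT:  [bravo, foxtrot, delta, echo, foxtrot, alpha, echo, echo]
Final RIGHT: [echo, echo, delta, charlie, echo, foxtrot, bravo, echo]
i=0: L=bravo, R=echo=BASE -> take LEFT -> bravo
i=1: L=foxtrot, R=echo=BASE -> take LEFT -> foxtrot
i=2: L=delta R=delta -> agree -> delta
i=3: L=echo=BASE, R=charlie -> take RIGHT -> charlie
i=4: L=foxtrot, R=echo=BASE -> take LEFT -> foxtrot
i=5: L=alpha, R=foxtrot=BASE -> take LEFT -> alpha
i=6: BASE=charlie L=echo R=bravo all differ -> CONFLICT
i=7: L=echo R=echo -> agree -> echo
Index 6 -> CONFLICT

Answer: CONFLICT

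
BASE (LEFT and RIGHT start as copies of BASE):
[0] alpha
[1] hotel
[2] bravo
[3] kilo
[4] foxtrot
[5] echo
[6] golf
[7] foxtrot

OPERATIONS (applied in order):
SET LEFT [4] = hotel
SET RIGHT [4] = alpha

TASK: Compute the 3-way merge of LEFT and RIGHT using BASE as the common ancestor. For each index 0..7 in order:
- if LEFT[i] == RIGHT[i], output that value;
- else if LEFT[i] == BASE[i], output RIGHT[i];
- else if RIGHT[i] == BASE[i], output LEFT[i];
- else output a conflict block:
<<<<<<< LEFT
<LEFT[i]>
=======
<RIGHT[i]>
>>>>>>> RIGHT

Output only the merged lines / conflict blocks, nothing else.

Answer: alpha
hotel
bravo
kilo
<<<<<<< LEFT
hotel
=======
alpha
>>>>>>> RIGHT
echo
golf
foxtrot

Derivation:
Final LEFT:  [alpha, hotel, bravo, kilo, hotel, echo, golf, foxtrot]
Final RIGHT: [alpha, hotel, bravo, kilo, alpha, echo, golf, foxtrot]
i=0: L=alpha R=alpha -> agree -> alpha
i=1: L=hotel R=hotel -> agree -> hotel
i=2: L=bravo R=bravo -> agree -> bravo
i=3: L=kilo R=kilo -> agree -> kilo
i=4: BASE=foxtrot L=hotel R=alpha all differ -> CONFLICT
i=5: L=echo R=echo -> agree -> echo
i=6: L=golf R=golf -> agree -> golf
i=7: L=foxtrot R=foxtrot -> agree -> foxtrot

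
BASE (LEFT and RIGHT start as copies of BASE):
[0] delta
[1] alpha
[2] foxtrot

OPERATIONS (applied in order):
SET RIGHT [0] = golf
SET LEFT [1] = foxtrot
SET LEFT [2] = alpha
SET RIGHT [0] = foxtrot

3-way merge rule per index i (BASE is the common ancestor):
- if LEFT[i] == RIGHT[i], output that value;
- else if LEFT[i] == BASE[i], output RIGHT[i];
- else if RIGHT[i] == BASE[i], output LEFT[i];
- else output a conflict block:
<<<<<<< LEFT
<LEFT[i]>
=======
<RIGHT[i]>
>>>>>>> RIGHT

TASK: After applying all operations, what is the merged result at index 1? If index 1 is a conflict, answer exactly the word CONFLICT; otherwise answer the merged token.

Final LEFT:  [delta, foxtrot, alpha]
Final RIGHT: [foxtrot, alpha, foxtrot]
i=0: L=delta=BASE, R=foxtrot -> take RIGHT -> foxtrot
i=1: L=foxtrot, R=alpha=BASE -> take LEFT -> foxtrot
i=2: L=alpha, R=foxtrot=BASE -> take LEFT -> alpha
Index 1 -> foxtrot

Answer: foxtrot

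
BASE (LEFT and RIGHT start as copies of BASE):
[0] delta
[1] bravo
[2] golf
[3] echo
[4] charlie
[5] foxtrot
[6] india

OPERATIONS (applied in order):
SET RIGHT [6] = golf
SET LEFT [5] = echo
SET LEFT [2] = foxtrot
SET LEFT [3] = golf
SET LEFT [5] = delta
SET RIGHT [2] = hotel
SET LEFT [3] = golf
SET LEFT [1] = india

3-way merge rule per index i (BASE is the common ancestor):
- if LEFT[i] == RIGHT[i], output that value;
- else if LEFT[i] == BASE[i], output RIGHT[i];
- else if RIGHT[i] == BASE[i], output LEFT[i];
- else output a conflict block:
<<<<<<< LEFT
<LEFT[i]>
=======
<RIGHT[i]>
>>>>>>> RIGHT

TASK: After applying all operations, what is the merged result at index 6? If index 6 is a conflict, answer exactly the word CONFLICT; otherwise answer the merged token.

Answer: golf

Derivation:
Final LEFT:  [delta, india, foxtrot, golf, charlie, delta, india]
Final RIGHT: [delta, bravo, hotel, echo, charlie, foxtrot, golf]
i=0: L=delta R=delta -> agree -> delta
i=1: L=india, R=bravo=BASE -> take LEFT -> india
i=2: BASE=golf L=foxtrot R=hotel all differ -> CONFLICT
i=3: L=golf, R=echo=BASE -> take LEFT -> golf
i=4: L=charlie R=charlie -> agree -> charlie
i=5: L=delta, R=foxtrot=BASE -> take LEFT -> delta
i=6: L=india=BASE, R=golf -> take RIGHT -> golf
Index 6 -> golf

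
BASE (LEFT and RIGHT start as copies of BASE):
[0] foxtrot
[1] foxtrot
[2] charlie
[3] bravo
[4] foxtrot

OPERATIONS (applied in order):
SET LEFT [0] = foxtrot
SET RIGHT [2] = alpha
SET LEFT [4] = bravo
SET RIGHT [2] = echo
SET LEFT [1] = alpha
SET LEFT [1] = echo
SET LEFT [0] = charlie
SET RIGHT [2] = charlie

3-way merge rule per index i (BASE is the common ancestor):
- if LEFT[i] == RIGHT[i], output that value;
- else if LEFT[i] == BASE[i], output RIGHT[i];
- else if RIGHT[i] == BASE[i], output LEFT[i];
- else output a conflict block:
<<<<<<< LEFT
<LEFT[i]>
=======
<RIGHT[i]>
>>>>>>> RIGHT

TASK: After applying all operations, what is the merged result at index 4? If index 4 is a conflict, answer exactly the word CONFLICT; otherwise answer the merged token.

Final LEFT:  [charlie, echo, charlie, bravo, bravo]
Final RIGHT: [foxtrot, foxtrot, charlie, bravo, foxtrot]
i=0: L=charlie, R=foxtrot=BASE -> take LEFT -> charlie
i=1: L=echo, R=foxtrot=BASE -> take LEFT -> echo
i=2: L=charlie R=charlie -> agree -> charlie
i=3: L=bravo R=bravo -> agree -> bravo
i=4: L=bravo, R=foxtrot=BASE -> take LEFT -> bravo
Index 4 -> bravo

Answer: bravo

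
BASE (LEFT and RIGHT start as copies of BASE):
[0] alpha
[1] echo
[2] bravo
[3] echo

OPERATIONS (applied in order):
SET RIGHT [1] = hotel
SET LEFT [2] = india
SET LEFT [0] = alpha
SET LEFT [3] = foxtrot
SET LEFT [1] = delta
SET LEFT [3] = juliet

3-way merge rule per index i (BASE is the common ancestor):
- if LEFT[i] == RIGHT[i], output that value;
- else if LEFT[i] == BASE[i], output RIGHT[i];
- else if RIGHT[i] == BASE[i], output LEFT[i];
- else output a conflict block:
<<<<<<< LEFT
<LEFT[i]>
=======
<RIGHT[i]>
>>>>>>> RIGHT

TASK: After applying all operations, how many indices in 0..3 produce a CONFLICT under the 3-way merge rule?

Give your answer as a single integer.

Final LEFT:  [alpha, delta, india, juliet]
Final RIGHT: [alpha, hotel, bravo, echo]
i=0: L=alpha R=alpha -> agree -> alpha
i=1: BASE=echo L=delta R=hotel all differ -> CONFLICT
i=2: L=india, R=bravo=BASE -> take LEFT -> india
i=3: L=juliet, R=echo=BASE -> take LEFT -> juliet
Conflict count: 1

Answer: 1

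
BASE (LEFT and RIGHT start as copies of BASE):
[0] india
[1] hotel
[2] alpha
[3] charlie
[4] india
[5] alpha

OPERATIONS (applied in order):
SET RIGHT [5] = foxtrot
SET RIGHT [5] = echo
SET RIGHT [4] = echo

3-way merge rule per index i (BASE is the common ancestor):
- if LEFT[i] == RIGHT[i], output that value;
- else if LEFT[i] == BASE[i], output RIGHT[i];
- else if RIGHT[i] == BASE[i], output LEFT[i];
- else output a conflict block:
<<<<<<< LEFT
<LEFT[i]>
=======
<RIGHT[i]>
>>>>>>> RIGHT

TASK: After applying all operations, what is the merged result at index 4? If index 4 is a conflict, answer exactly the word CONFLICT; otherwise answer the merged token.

Final LEFT:  [india, hotel, alpha, charlie, india, alpha]
Final RIGHT: [india, hotel, alpha, charlie, echo, echo]
i=0: L=india R=india -> agree -> india
i=1: L=hotel R=hotel -> agree -> hotel
i=2: L=alpha R=alpha -> agree -> alpha
i=3: L=charlie R=charlie -> agree -> charlie
i=4: L=india=BASE, R=echo -> take RIGHT -> echo
i=5: L=alpha=BASE, R=echo -> take RIGHT -> echo
Index 4 -> echo

Answer: echo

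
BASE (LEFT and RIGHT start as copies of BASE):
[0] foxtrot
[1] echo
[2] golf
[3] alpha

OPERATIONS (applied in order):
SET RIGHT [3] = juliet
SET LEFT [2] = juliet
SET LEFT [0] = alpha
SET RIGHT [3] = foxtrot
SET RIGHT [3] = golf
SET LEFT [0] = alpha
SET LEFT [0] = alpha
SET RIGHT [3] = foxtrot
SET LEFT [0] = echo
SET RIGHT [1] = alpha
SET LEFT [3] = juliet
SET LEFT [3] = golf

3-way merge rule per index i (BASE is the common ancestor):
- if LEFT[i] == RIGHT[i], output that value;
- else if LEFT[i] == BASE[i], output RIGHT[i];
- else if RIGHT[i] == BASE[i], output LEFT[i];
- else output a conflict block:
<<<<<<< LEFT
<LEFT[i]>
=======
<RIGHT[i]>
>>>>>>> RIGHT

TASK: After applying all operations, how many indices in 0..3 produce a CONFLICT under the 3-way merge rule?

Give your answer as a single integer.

Final LEFT:  [echo, echo, juliet, golf]
Final RIGHT: [foxtrot, alpha, golf, foxtrot]
i=0: L=echo, R=foxtrot=BASE -> take LEFT -> echo
i=1: L=echo=BASE, R=alpha -> take RIGHT -> alpha
i=2: L=juliet, R=golf=BASE -> take LEFT -> juliet
i=3: BASE=alpha L=golf R=foxtrot all differ -> CONFLICT
Conflict count: 1

Answer: 1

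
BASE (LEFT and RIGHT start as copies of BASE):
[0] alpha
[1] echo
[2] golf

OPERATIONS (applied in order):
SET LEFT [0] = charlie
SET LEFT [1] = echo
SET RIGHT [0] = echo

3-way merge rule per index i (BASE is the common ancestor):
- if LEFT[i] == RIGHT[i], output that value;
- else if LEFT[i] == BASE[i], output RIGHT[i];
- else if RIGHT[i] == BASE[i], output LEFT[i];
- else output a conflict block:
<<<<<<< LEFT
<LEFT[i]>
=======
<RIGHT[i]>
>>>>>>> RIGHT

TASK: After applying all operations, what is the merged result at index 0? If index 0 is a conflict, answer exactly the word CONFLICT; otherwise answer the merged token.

Final LEFT:  [charlie, echo, golf]
Final RIGHT: [echo, echo, golf]
i=0: BASE=alpha L=charlie R=echo all differ -> CONFLICT
i=1: L=echo R=echo -> agree -> echo
i=2: L=golf R=golf -> agree -> golf
Index 0 -> CONFLICT

Answer: CONFLICT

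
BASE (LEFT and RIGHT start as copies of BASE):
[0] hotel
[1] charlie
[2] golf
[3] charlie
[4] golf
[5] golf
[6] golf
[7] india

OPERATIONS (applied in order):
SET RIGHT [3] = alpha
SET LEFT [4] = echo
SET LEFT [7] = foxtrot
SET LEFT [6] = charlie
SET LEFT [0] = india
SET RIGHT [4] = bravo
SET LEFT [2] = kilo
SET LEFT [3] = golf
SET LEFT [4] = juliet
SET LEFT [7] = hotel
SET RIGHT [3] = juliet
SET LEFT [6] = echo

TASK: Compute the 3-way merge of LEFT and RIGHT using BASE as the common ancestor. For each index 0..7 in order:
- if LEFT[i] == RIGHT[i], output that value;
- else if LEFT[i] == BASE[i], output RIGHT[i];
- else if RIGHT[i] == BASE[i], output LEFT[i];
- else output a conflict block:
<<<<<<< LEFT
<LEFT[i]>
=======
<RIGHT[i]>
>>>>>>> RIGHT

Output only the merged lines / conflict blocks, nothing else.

Final LEFT:  [india, charlie, kilo, golf, juliet, golf, echo, hotel]
Final RIGHT: [hotel, charlie, golf, juliet, bravo, golf, golf, india]
i=0: L=india, R=hotel=BASE -> take LEFT -> india
i=1: L=charlie R=charlie -> agree -> charlie
i=2: L=kilo, R=golf=BASE -> take LEFT -> kilo
i=3: BASE=charlie L=golf R=juliet all differ -> CONFLICT
i=4: BASE=golf L=juliet R=bravo all differ -> CONFLICT
i=5: L=golf R=golf -> agree -> golf
i=6: L=echo, R=golf=BASE -> take LEFT -> echo
i=7: L=hotel, R=india=BASE -> take LEFT -> hotel

Answer: india
charlie
kilo
<<<<<<< LEFT
golf
=======
juliet
>>>>>>> RIGHT
<<<<<<< LEFT
juliet
=======
bravo
>>>>>>> RIGHT
golf
echo
hotel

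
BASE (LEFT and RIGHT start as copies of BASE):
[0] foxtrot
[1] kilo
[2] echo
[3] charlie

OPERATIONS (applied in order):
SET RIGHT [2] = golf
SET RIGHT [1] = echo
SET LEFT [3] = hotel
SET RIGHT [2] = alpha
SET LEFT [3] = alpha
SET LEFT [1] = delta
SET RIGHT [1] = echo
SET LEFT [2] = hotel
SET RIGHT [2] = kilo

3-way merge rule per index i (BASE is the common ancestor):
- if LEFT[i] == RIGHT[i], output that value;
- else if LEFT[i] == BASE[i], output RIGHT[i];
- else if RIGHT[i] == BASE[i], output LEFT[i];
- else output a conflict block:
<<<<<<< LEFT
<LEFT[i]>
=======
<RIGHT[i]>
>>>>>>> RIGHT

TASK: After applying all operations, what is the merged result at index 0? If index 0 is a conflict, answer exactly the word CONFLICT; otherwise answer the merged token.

Answer: foxtrot

Derivation:
Final LEFT:  [foxtrot, delta, hotel, alpha]
Final RIGHT: [foxtrot, echo, kilo, charlie]
i=0: L=foxtrot R=foxtrot -> agree -> foxtrot
i=1: BASE=kilo L=delta R=echo all differ -> CONFLICT
i=2: BASE=echo L=hotel R=kilo all differ -> CONFLICT
i=3: L=alpha, R=charlie=BASE -> take LEFT -> alpha
Index 0 -> foxtrot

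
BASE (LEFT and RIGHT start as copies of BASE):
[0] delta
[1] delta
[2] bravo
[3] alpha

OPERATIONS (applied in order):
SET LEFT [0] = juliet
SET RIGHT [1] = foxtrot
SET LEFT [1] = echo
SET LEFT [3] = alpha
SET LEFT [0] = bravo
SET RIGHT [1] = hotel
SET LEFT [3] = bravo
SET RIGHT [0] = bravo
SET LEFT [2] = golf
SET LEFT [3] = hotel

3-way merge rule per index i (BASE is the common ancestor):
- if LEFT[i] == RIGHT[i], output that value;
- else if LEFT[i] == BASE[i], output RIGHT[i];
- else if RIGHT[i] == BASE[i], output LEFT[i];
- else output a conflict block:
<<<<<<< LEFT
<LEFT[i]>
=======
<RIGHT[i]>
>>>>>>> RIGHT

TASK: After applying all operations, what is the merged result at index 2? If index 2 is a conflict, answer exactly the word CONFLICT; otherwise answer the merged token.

Final LEFT:  [bravo, echo, golf, hotel]
Final RIGHT: [bravo, hotel, bravo, alpha]
i=0: L=bravo R=bravo -> agree -> bravo
i=1: BASE=delta L=echo R=hotel all differ -> CONFLICT
i=2: L=golf, R=bravo=BASE -> take LEFT -> golf
i=3: L=hotel, R=alpha=BASE -> take LEFT -> hotel
Index 2 -> golf

Answer: golf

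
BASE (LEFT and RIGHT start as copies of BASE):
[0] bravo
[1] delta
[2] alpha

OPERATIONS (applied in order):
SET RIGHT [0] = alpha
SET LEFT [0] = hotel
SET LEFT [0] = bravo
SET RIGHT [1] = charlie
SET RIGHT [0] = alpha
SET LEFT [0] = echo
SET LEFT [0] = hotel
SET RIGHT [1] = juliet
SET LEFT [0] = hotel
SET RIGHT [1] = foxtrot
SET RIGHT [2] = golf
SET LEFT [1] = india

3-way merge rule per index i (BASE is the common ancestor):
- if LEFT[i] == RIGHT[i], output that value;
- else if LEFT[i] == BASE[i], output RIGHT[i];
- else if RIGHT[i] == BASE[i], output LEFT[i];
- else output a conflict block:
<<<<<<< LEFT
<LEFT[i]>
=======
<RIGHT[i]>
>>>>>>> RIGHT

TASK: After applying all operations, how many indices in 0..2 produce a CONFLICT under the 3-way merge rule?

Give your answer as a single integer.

Final LEFT:  [hotel, india, alpha]
Final RIGHT: [alpha, foxtrot, golf]
i=0: BASE=bravo L=hotel R=alpha all differ -> CONFLICT
i=1: BASE=delta L=india R=foxtrot all differ -> CONFLICT
i=2: L=alpha=BASE, R=golf -> take RIGHT -> golf
Conflict count: 2

Answer: 2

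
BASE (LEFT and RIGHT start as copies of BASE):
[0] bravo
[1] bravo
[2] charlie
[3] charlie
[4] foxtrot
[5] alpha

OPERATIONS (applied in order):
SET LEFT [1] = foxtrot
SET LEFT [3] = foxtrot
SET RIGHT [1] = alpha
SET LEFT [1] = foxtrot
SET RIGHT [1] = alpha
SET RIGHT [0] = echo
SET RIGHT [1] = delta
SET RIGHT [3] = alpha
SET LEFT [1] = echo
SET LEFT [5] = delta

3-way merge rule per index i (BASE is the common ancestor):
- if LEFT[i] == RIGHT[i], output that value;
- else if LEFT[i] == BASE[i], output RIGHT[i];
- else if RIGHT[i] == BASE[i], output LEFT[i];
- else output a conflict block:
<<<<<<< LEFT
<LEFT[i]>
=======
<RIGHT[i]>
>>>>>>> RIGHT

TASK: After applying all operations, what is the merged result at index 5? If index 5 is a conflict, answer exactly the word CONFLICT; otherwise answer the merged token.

Final LEFT:  [bravo, echo, charlie, foxtrot, foxtrot, delta]
Final RIGHT: [echo, delta, charlie, alpha, foxtrot, alpha]
i=0: L=bravo=BASE, R=echo -> take RIGHT -> echo
i=1: BASE=bravo L=echo R=delta all differ -> CONFLICT
i=2: L=charlie R=charlie -> agree -> charlie
i=3: BASE=charlie L=foxtrot R=alpha all differ -> CONFLICT
i=4: L=foxtrot R=foxtrot -> agree -> foxtrot
i=5: L=delta, R=alpha=BASE -> take LEFT -> delta
Index 5 -> delta

Answer: delta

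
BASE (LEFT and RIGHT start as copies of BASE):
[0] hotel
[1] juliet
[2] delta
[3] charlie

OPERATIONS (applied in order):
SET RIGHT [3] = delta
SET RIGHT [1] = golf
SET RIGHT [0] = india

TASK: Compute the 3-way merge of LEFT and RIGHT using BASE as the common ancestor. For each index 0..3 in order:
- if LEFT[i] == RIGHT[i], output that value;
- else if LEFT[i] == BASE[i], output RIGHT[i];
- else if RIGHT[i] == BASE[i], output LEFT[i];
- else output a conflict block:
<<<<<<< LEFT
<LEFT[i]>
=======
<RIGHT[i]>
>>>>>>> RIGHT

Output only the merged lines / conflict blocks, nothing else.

Final LEFT:  [hotel, juliet, delta, charlie]
Final RIGHT: [india, golf, delta, delta]
i=0: L=hotel=BASE, R=india -> take RIGHT -> india
i=1: L=juliet=BASE, R=golf -> take RIGHT -> golf
i=2: L=delta R=delta -> agree -> delta
i=3: L=charlie=BASE, R=delta -> take RIGHT -> delta

Answer: india
golf
delta
delta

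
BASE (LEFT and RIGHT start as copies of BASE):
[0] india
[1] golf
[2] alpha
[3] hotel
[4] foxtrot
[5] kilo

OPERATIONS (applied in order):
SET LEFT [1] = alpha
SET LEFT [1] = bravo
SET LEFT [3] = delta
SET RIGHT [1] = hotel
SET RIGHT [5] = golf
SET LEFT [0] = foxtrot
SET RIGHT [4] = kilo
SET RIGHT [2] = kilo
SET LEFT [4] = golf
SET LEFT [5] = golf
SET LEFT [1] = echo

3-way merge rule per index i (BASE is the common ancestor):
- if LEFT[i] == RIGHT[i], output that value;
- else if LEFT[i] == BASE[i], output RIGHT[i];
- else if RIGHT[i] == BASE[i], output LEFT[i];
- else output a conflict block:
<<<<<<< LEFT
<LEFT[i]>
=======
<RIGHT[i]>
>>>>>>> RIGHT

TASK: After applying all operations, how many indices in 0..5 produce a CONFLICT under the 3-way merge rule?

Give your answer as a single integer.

Final LEFT:  [foxtrot, echo, alpha, delta, golf, golf]
Final RIGHT: [india, hotel, kilo, hotel, kilo, golf]
i=0: L=foxtrot, R=india=BASE -> take LEFT -> foxtrot
i=1: BASE=golf L=echo R=hotel all differ -> CONFLICT
i=2: L=alpha=BASE, R=kilo -> take RIGHT -> kilo
i=3: L=delta, R=hotel=BASE -> take LEFT -> delta
i=4: BASE=foxtrot L=golf R=kilo all differ -> CONFLICT
i=5: L=golf R=golf -> agree -> golf
Conflict count: 2

Answer: 2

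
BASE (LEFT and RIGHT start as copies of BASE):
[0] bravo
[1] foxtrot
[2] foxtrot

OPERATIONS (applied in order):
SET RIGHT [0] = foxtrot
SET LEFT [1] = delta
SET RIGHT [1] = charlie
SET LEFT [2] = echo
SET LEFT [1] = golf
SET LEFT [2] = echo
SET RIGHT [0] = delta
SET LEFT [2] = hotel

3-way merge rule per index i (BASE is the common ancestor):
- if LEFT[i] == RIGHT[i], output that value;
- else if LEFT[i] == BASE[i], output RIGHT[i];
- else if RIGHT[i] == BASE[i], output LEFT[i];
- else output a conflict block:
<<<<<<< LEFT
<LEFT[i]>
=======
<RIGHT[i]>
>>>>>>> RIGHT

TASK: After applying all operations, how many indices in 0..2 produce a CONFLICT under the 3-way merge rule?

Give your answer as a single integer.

Final LEFT:  [bravo, golf, hotel]
Final RIGHT: [delta, charlie, foxtrot]
i=0: L=bravo=BASE, R=delta -> take RIGHT -> delta
i=1: BASE=foxtrot L=golf R=charlie all differ -> CONFLICT
i=2: L=hotel, R=foxtrot=BASE -> take LEFT -> hotel
Conflict count: 1

Answer: 1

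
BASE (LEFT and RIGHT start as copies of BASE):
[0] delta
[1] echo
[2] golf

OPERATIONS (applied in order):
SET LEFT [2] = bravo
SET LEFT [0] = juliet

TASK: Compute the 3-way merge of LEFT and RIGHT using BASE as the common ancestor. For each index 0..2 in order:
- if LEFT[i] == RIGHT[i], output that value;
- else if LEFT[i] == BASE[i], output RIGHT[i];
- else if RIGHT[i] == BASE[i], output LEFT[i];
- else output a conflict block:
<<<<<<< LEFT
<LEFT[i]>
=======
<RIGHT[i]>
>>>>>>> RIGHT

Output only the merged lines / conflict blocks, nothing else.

Final LEFT:  [juliet, echo, bravo]
Final RIGHT: [delta, echo, golf]
i=0: L=juliet, R=delta=BASE -> take LEFT -> juliet
i=1: L=echo R=echo -> agree -> echo
i=2: L=bravo, R=golf=BASE -> take LEFT -> bravo

Answer: juliet
echo
bravo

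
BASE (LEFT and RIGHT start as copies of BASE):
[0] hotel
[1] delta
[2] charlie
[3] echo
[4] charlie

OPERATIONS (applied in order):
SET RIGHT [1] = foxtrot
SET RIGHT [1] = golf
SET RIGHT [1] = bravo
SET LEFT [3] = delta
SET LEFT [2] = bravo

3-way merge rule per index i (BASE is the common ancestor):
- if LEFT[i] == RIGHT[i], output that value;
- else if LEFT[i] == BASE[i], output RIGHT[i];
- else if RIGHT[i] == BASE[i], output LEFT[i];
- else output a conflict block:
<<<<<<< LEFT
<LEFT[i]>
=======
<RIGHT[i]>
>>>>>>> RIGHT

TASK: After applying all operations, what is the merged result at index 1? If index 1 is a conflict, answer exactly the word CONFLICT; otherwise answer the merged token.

Answer: bravo

Derivation:
Final LEFT:  [hotel, delta, bravo, delta, charlie]
Final RIGHT: [hotel, bravo, charlie, echo, charlie]
i=0: L=hotel R=hotel -> agree -> hotel
i=1: L=delta=BASE, R=bravo -> take RIGHT -> bravo
i=2: L=bravo, R=charlie=BASE -> take LEFT -> bravo
i=3: L=delta, R=echo=BASE -> take LEFT -> delta
i=4: L=charlie R=charlie -> agree -> charlie
Index 1 -> bravo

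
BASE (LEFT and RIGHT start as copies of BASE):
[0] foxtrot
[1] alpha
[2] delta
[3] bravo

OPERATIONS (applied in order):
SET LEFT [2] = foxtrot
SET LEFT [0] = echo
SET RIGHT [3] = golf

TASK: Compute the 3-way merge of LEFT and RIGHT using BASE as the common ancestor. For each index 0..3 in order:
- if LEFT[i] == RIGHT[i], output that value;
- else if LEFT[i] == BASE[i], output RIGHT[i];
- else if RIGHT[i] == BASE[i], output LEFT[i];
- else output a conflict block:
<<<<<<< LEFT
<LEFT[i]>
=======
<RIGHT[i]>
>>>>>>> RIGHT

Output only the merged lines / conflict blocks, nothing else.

Final LEFT:  [echo, alpha, foxtrot, bravo]
Final RIGHT: [foxtrot, alpha, delta, golf]
i=0: L=echo, R=foxtrot=BASE -> take LEFT -> echo
i=1: L=alpha R=alpha -> agree -> alpha
i=2: L=foxtrot, R=delta=BASE -> take LEFT -> foxtrot
i=3: L=bravo=BASE, R=golf -> take RIGHT -> golf

Answer: echo
alpha
foxtrot
golf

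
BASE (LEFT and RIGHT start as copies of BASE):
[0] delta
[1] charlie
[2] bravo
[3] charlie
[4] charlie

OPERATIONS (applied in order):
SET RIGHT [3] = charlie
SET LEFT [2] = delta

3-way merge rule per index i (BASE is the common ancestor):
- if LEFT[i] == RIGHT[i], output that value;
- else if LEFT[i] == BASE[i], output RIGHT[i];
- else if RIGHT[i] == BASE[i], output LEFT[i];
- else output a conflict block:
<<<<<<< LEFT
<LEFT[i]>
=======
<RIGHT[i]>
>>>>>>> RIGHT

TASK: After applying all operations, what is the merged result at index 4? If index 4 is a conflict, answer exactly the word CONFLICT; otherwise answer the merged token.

Answer: charlie

Derivation:
Final LEFT:  [delta, charlie, delta, charlie, charlie]
Final RIGHT: [delta, charlie, bravo, charlie, charlie]
i=0: L=delta R=delta -> agree -> delta
i=1: L=charlie R=charlie -> agree -> charlie
i=2: L=delta, R=bravo=BASE -> take LEFT -> delta
i=3: L=charlie R=charlie -> agree -> charlie
i=4: L=charlie R=charlie -> agree -> charlie
Index 4 -> charlie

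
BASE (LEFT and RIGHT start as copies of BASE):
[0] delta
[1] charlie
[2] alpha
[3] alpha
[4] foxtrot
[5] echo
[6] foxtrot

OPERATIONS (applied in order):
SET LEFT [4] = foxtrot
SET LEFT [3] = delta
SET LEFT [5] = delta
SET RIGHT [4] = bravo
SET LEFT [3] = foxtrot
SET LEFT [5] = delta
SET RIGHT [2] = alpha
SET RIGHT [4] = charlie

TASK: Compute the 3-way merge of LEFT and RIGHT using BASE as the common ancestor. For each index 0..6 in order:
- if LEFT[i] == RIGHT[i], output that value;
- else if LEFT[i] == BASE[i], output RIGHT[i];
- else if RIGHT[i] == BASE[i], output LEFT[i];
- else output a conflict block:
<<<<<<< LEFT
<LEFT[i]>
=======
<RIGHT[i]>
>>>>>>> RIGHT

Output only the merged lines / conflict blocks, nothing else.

Answer: delta
charlie
alpha
foxtrot
charlie
delta
foxtrot

Derivation:
Final LEFT:  [delta, charlie, alpha, foxtrot, foxtrot, delta, foxtrot]
Final RIGHT: [delta, charlie, alpha, alpha, charlie, echo, foxtrot]
i=0: L=delta R=delta -> agree -> delta
i=1: L=charlie R=charlie -> agree -> charlie
i=2: L=alpha R=alpha -> agree -> alpha
i=3: L=foxtrot, R=alpha=BASE -> take LEFT -> foxtrot
i=4: L=foxtrot=BASE, R=charlie -> take RIGHT -> charlie
i=5: L=delta, R=echo=BASE -> take LEFT -> delta
i=6: L=foxtrot R=foxtrot -> agree -> foxtrot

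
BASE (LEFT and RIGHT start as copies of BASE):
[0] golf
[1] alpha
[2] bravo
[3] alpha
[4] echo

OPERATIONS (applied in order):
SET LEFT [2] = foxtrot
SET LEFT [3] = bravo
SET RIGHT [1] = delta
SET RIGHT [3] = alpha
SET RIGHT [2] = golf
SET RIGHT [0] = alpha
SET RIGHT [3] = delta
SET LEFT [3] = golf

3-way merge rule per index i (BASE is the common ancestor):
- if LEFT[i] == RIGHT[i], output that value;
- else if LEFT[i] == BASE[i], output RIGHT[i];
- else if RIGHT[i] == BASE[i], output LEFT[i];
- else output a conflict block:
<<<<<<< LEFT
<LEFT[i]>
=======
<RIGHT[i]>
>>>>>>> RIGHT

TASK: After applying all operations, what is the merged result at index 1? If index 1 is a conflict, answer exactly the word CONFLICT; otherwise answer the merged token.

Answer: delta

Derivation:
Final LEFT:  [golf, alpha, foxtrot, golf, echo]
Final RIGHT: [alpha, delta, golf, delta, echo]
i=0: L=golf=BASE, R=alpha -> take RIGHT -> alpha
i=1: L=alpha=BASE, R=delta -> take RIGHT -> delta
i=2: BASE=bravo L=foxtrot R=golf all differ -> CONFLICT
i=3: BASE=alpha L=golf R=delta all differ -> CONFLICT
i=4: L=echo R=echo -> agree -> echo
Index 1 -> delta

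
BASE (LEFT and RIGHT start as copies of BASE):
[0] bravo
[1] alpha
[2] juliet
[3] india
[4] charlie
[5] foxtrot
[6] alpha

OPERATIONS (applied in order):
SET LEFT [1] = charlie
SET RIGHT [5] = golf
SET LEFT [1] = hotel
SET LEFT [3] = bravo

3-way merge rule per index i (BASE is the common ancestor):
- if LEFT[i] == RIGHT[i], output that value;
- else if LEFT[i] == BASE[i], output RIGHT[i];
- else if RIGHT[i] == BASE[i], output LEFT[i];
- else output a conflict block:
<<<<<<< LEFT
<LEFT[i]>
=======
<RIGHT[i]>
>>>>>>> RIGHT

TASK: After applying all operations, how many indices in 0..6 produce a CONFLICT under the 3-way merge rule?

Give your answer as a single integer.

Answer: 0

Derivation:
Final LEFT:  [bravo, hotel, juliet, bravo, charlie, foxtrot, alpha]
Final RIGHT: [bravo, alpha, juliet, india, charlie, golf, alpha]
i=0: L=bravo R=bravo -> agree -> bravo
i=1: L=hotel, R=alpha=BASE -> take LEFT -> hotel
i=2: L=juliet R=juliet -> agree -> juliet
i=3: L=bravo, R=india=BASE -> take LEFT -> bravo
i=4: L=charlie R=charlie -> agree -> charlie
i=5: L=foxtrot=BASE, R=golf -> take RIGHT -> golf
i=6: L=alpha R=alpha -> agree -> alpha
Conflict count: 0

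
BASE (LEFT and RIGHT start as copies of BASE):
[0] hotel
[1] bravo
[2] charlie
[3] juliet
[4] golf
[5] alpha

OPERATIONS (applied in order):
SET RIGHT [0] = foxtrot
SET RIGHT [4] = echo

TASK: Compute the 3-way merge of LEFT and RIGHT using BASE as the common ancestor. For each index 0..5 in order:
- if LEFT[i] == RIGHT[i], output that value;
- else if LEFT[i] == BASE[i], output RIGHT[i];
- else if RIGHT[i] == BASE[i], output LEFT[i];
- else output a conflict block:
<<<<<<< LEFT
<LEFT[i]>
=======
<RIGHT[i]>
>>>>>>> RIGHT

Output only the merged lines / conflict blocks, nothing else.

Final LEFT:  [hotel, bravo, charlie, juliet, golf, alpha]
Final RIGHT: [foxtrot, bravo, charlie, juliet, echo, alpha]
i=0: L=hotel=BASE, R=foxtrot -> take RIGHT -> foxtrot
i=1: L=bravo R=bravo -> agree -> bravo
i=2: L=charlie R=charlie -> agree -> charlie
i=3: L=juliet R=juliet -> agree -> juliet
i=4: L=golf=BASE, R=echo -> take RIGHT -> echo
i=5: L=alpha R=alpha -> agree -> alpha

Answer: foxtrot
bravo
charlie
juliet
echo
alpha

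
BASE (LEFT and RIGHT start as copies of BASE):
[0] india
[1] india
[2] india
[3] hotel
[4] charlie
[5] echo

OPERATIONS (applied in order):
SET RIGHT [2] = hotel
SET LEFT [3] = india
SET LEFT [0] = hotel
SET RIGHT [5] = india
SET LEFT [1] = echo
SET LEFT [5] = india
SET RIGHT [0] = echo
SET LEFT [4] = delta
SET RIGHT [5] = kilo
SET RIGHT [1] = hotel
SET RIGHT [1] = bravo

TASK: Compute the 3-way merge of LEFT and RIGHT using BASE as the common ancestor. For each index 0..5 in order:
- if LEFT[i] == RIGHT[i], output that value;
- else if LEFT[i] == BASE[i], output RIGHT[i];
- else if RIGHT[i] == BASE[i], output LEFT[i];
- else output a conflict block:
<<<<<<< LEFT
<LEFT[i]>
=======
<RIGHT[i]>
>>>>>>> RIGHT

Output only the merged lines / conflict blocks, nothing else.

Final LEFT:  [hotel, echo, india, india, delta, india]
Final RIGHT: [echo, bravo, hotel, hotel, charlie, kilo]
i=0: BASE=india L=hotel R=echo all differ -> CONFLICT
i=1: BASE=india L=echo R=bravo all differ -> CONFLICT
i=2: L=india=BASE, R=hotel -> take RIGHT -> hotel
i=3: L=india, R=hotel=BASE -> take LEFT -> india
i=4: L=delta, R=charlie=BASE -> take LEFT -> delta
i=5: BASE=echo L=india R=kilo all differ -> CONFLICT

Answer: <<<<<<< LEFT
hotel
=======
echo
>>>>>>> RIGHT
<<<<<<< LEFT
echo
=======
bravo
>>>>>>> RIGHT
hotel
india
delta
<<<<<<< LEFT
india
=======
kilo
>>>>>>> RIGHT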